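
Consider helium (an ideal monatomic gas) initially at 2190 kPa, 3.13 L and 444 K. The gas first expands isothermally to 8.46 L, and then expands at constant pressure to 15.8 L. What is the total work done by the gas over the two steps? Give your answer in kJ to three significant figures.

W_total ≈ 12.8 kJ

Step 1 (isothermal): W = P₁V₁ ln(V₂/V₁) = (6855) ln(8.46/3.13) = 6816 J.
After step 1: P = 810.2 kPa, V = 8.46 L, T = 444 K.
Step 2 (isobaric): W = PΔV = (810.2 kPa)(15.8 − 8.46 L) = 5947 J.
W_total = 6816 + 5947 = 12763 J.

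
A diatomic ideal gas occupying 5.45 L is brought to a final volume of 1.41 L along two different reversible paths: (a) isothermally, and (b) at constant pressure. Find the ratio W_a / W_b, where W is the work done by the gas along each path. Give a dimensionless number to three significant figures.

W_a / W_b ≈ 1.82

Path (a) isothermal: W = P₁V₁ ln(V₂/V₁) → W_a/(P₁V₁) = -1.352.
Path (b) isobaric: W = P₁(V₂ − V₁) → W_b/(P₁V₁) = -0.7413.
W_a / W_b = -1.352 / -0.7413 = 1.824.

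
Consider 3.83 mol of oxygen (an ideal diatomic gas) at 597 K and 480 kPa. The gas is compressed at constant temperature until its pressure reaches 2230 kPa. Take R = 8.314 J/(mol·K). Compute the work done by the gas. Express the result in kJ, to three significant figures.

Isothermal process: W = nRT ln(V₂/V₁) = nRT ln(P₁/P₂).
W = (3.83)(8.314)(597) × ln(480/2230)
  = 19010 × ln(0.2152) = 19010 × -1.536
W_by_gas = -29199 J.

W ≈ -29.2 kJ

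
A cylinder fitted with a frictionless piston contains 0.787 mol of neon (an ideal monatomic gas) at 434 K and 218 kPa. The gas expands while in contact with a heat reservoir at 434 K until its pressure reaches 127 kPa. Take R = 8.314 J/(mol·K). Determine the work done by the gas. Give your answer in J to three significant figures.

W ≈ 1530 J

Isothermal process: W = nRT ln(V₂/V₁) = nRT ln(P₁/P₂).
W = (0.787)(8.314)(434) × ln(218/127)
  = 2840 × ln(1.717) = 2840 × 0.5403
W_by_gas = 1534 J.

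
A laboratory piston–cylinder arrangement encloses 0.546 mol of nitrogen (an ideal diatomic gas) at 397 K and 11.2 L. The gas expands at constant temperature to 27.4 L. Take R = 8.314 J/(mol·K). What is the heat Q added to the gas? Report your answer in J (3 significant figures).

Isothermal ⇒ ΔU = 0, so Q = W = nRT ln(V₂/V₁).
Q = (0.546)(8.314)(397) ln(27.4/11.2) = 1802 × 0.8946 = 1612 J.

Q ≈ 1610 J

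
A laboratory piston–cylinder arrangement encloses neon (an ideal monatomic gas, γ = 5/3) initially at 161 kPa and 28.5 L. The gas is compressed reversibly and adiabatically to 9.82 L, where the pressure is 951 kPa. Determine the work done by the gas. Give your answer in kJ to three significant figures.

Adiabatic: W = (P₁V₁ − P₂V₂)/(γ − 1) with γ = 5/3.
P₁V₁ = 4588 J, P₂V₂ = 9339 J.
W = (4588 − 9339) / 0.6667 = -7125 J.

W ≈ -7.13 kJ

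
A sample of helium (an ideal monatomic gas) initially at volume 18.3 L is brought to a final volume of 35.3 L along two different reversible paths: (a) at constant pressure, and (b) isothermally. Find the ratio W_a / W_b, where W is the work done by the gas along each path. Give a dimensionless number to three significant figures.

Path (a) isobaric: W = P₁(V₂ − V₁) → W_a/(P₁V₁) = 0.929.
Path (b) isothermal: W = P₁V₁ ln(V₂/V₁) → W_b/(P₁V₁) = 0.657.
W_a / W_b = 0.929 / 0.657 = 1.414.

W_a / W_b ≈ 1.41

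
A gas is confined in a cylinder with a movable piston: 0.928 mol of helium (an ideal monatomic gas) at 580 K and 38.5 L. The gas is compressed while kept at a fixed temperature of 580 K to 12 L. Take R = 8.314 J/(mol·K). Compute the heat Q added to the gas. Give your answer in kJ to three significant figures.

Q ≈ -5.22 kJ

Isothermal ⇒ ΔU = 0, so Q = W = nRT ln(V₂/V₁).
Q = (0.928)(8.314)(580) ln(12/38.5) = 4475 × -1.166 = -5217 J.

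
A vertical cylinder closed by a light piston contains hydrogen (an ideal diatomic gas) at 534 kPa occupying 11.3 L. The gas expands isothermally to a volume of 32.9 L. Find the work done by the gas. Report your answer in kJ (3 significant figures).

W ≈ 6.45 kJ

Isothermal: W = nRT ln(V₂/V₁) = P₁V₁ ln(V₂/V₁).
P₁V₁ = (534 kPa)(11.3 L) = 6034 J.
W = 6034 × ln(32.9/11.3) = 6034 × 1.069
W_by_gas = 6449 J.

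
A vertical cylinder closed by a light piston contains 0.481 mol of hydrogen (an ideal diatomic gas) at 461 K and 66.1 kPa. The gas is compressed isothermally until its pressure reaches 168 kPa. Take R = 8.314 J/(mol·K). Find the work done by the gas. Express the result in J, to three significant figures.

Isothermal process: W = nRT ln(V₂/V₁) = nRT ln(P₁/P₂).
W = (0.481)(8.314)(461) × ln(66.1/168)
  = 1844 × ln(0.3935) = 1844 × -0.9328
W_by_gas = -1720 J.

W ≈ -1720 J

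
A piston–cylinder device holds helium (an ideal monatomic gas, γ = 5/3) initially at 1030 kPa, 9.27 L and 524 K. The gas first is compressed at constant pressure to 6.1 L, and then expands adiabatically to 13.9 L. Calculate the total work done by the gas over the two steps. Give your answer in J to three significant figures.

W_total ≈ 717 J

Step 1 (isobaric): W = PΔV = (1030 kPa)(6.1 − 9.27 L) = -3265 J.
After step 1: P = 1030 kPa, V = 6.1 L, T = 344.8 K.
Step 2 (adiabatic): W = (P₁V₁ − P₂V₂)/(γ−1) = (6283 − 3628)/0.667 = 3982 J.
W_total = -3265 + 3982 = 716.9 J.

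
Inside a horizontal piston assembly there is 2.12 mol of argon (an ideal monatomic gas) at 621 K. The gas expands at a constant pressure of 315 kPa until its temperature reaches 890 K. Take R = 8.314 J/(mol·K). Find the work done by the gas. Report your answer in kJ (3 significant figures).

Isobaric: W = P ΔV = nR ΔT.
W = (2.12)(8.314)(890 − 621) = 4741 J.

W ≈ 4.74 kJ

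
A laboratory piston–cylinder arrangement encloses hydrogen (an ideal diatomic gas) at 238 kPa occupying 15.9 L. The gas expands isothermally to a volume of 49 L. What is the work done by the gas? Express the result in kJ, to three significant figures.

Isothermal: W = nRT ln(V₂/V₁) = P₁V₁ ln(V₂/V₁).
P₁V₁ = (238 kPa)(15.9 L) = 3784 J.
W = 3784 × ln(49/15.9) = 3784 × 1.126
W_by_gas = 4259 J.

W ≈ 4.26 kJ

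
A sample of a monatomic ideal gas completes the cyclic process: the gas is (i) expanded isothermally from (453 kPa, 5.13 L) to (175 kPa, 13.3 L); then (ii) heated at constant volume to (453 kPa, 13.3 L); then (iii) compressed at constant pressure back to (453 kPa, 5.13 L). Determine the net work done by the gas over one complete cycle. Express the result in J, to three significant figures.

W_net ≈ -1490 J

Leg (i): W = PᵢVᵢ ln(V_f/Vᵢ) = (2324) ln(13.3/5.13) = 2214 J.
Leg (ii): W = 0.
Leg (iii): W = PΔV = (453)(5.13 − 13.3) = -3701 J.
W_net = 2214 − 3701 = -1487 J.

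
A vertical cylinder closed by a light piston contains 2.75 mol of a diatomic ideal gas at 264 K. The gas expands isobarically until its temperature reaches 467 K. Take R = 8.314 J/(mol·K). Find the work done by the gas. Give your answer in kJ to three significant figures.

W ≈ 4.64 kJ

Isobaric: W = P ΔV = nR ΔT.
W = (2.75)(8.314)(467 − 264) = 4641 J.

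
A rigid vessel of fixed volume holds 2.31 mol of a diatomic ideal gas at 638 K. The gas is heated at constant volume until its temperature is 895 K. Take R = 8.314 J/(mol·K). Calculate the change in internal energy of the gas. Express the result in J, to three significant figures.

ΔU ≈ 12300 J

Constant volume ⇒ W = 0, so Q = ΔU = nCᵥΔT with Cᵥ = 5R/2 = 20.79 J/(mol·K).
ΔU = (2.31)(20.79)(895 − 638) = 12339 J.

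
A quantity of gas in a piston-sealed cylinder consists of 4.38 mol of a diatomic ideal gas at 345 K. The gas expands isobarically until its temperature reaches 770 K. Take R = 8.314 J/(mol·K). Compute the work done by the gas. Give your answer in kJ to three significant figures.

Isobaric: W = P ΔV = nR ΔT.
W = (4.38)(8.314)(770 − 345) = 15477 J.

W ≈ 15.5 kJ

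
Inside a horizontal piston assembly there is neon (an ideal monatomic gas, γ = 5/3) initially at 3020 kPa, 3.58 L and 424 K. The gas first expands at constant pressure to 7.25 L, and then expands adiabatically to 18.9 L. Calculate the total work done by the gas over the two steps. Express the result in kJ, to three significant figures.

W_total ≈ 26.6 kJ

Step 1 (isobaric): W = PΔV = (3020 kPa)(7.25 − 3.58 L) = 11083 J.
After step 1: P = 3020 kPa, V = 7.25 L, T = 858.7 K.
Step 2 (adiabatic): W = (P₁V₁ − P₂V₂)/(γ−1) = (21895 − 11559)/0.667 = 15504 J.
W_total = 11083 + 15504 = 26587 J.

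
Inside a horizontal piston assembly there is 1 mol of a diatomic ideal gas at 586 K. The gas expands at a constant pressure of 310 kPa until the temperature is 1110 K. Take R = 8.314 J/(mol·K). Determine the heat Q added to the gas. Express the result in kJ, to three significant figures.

Isobaric: W = nRΔT = (1)(8.314)(524) = 4357 J.
ΔU = nCᵥΔT with Cᵥ = 5R/2: ΔU = (1)(20.79)(524) = 10891 J.
Q = ΔU + W = 10891 + 4357 = 15248 J.

Q ≈ 15.2 kJ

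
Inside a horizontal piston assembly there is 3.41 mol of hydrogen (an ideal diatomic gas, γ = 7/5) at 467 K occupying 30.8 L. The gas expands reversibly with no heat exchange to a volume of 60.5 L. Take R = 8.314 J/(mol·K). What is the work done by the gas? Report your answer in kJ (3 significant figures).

Adiabatic: TV^(γ−1) = const with γ = 7/5.
T₂ = T₁ (V₁/V₂)^(γ−1) = 467 × (30.8/60.5)^0.4 = 467 × 0.7633 = 356.5 K.
W_by = nCᵥ(T₁ − T₂) = (3.41)(20.79)(467 − 356.5) = 7833 J.

W ≈ 7.83 kJ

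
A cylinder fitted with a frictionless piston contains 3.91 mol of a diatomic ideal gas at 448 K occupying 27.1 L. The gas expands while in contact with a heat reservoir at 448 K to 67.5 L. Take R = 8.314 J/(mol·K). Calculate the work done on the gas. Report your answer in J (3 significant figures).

W ≈ -13300 J

Isothermal: W = nRT ln(V₂/V₁).
W = (3.91)(8.314)(448) × ln(67.5/27.1)
  = 14563 × 0.9126
W_by_gas = 13291 J; work on gas = −W_by = -13291 J.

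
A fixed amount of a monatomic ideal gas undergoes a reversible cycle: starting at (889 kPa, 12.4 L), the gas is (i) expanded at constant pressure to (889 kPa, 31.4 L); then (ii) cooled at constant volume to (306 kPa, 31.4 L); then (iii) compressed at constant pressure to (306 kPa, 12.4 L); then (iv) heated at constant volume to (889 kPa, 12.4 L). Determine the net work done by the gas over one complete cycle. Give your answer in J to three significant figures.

W_net ≈ 11100 J

Constant-volume legs do no work.
W(i) = (889)(31.4 − 12.4) = 16891 J; W(iii) = (306)(12.4 − 31.4) = -5814 J.
W_net = 16891 − 5814 = 11077 J (the clockwise enclosed area).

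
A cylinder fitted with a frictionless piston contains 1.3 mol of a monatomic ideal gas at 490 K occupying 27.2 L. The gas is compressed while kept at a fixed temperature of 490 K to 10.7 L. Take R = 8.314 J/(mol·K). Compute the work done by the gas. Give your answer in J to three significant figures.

Isothermal: W = nRT ln(V₂/V₁).
W = (1.3)(8.314)(490) × ln(10.7/27.2)
  = 5296 × -0.933
W_by_gas = -4941 J.

W ≈ -4940 J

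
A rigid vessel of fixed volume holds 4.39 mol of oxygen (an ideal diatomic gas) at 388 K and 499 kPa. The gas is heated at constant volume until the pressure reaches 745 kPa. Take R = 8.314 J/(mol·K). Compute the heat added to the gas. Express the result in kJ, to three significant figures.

Constant volume ⇒ W = 0, so Q = ΔU = nCᵥΔT with Cᵥ = 5R/2 = 20.79 J/(mol·K).
At constant V, T₂/T₁ = P₂/P₁ ⇒ ΔT = T₁(P₂/P₁ − 1) = 388·(745/499 − 1) = 191.3 K.
ΔU = (4.39)(20.79)(191.3) = 17453 J.

Q ≈ 17.5 kJ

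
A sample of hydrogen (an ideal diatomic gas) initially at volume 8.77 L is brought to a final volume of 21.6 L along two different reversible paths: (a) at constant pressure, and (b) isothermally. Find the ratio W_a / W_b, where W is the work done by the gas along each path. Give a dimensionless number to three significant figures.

W_a / W_b ≈ 1.62

Path (a) isobaric: W = P₁(V₂ − V₁) → W_a/(P₁V₁) = 1.463.
Path (b) isothermal: W = P₁V₁ ln(V₂/V₁) → W_b/(P₁V₁) = 0.9014.
W_a / W_b = 1.463 / 0.9014 = 1.623.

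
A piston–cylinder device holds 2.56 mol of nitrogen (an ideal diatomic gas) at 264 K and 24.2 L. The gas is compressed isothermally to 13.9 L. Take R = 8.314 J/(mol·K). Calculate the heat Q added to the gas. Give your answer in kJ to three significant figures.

Isothermal ⇒ ΔU = 0, so Q = W = nRT ln(V₂/V₁).
Q = (2.56)(8.314)(264) ln(13.9/24.2) = 5619 × -0.5545 = -3115 J.

Q ≈ -3.12 kJ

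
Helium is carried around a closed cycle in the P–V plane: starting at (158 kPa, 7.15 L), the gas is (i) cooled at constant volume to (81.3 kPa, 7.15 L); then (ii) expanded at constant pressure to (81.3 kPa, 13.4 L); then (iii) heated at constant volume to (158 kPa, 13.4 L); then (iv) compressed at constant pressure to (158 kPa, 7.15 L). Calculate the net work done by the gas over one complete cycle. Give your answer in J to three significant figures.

Constant-volume legs do no work.
W(ii) = (81.3)(13.4 − 7.15) = 508.1 J; W(iv) = (158)(7.15 − 13.4) = -987.5 J.
W_net = 508.1 − 987.5 = -479.4 J (the counter-clockwise enclosed area).

W_net ≈ -479 J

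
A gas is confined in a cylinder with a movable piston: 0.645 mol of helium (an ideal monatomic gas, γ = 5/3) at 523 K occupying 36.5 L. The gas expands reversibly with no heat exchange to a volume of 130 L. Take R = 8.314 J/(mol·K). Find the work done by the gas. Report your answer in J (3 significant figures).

Adiabatic: TV^(γ−1) = const with γ = 5/3.
T₂ = T₁ (V₁/V₂)^(γ−1) = 523 × (36.5/130)^0.667 = 523 × 0.4288 = 224.3 K.
W_by = nCᵥ(T₁ − T₂) = (0.645)(12.47)(523 − 224.3) = 2403 J.

W ≈ 2400 J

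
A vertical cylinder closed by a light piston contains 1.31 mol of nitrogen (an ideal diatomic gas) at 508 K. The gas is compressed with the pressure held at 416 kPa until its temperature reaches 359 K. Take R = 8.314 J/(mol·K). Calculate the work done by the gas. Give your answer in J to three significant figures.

W ≈ -1620 J

Isobaric: W = P ΔV = nR ΔT.
W = (1.31)(8.314)(359 − 508) = -1623 J.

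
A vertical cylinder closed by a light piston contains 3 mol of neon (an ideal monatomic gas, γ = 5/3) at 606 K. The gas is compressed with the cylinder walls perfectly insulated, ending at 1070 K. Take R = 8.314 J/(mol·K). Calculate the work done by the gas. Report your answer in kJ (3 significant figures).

W ≈ -17.4 kJ

Adiabatic ⇒ Q = 0, so W_by = −ΔU = nCᵥ(T₁ − T₂).
Cᵥ = 3R/2 = 12.47 J/(mol·K).
W = (3)(12.47)(606 − 1070) = -17360 J.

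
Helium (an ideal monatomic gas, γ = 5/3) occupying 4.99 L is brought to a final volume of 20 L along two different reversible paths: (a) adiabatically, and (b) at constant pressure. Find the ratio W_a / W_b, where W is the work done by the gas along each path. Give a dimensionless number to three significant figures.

W_a / W_b ≈ 0.301

Path (a) adiabatic: W = P₁V₁(1 − (V₁/V₂)^(γ−1))/(γ−1) → W_a/(P₁V₁) = 0.9055.
Path (b) isobaric: W = P₁(V₂ − V₁) → W_b/(P₁V₁) = 3.008.
W_a / W_b = 0.9055 / 3.008 = 0.301.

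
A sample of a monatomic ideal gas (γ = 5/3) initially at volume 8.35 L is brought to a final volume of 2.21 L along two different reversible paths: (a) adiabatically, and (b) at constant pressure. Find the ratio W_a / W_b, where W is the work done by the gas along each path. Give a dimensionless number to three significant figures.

Path (a) adiabatic: W = P₁V₁(1 − (V₁/V₂)^(γ−1))/(γ−1) → W_a/(P₁V₁) = -2.139.
Path (b) isobaric: W = P₁(V₂ − V₁) → W_b/(P₁V₁) = -0.7353.
W_a / W_b = -2.139 / -0.7353 = 2.909.

W_a / W_b ≈ 2.91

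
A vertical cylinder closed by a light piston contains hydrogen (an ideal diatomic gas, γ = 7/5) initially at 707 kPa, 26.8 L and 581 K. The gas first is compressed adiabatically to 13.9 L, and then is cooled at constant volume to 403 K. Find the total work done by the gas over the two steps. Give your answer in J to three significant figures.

W_total ≈ -14200 J

Step 1 (adiabatic): W = (P₁V₁ − P₂V₂)/(γ−1) = (18948 − 24638)/0.4 = -14226 J.
Step 2 (isochoric): W = 0 (constant volume).
W_total = -14226 + 0 = -14226 J.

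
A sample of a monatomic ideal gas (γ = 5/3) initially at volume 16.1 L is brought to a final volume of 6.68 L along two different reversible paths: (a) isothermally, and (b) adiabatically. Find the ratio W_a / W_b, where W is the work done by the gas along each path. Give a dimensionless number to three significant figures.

Path (a) isothermal: W = P₁V₁ ln(V₂/V₁) → W_a/(P₁V₁) = -0.8797.
Path (b) adiabatic: W = P₁V₁(1 − (V₁/V₂)^(γ−1))/(γ−1) → W_b/(P₁V₁) = -1.196.
W_a / W_b = -0.8797 / -1.196 = 0.7353.

W_a / W_b ≈ 0.735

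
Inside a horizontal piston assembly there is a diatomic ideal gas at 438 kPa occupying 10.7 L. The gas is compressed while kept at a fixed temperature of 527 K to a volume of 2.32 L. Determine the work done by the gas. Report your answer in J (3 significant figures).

Isothermal: W = nRT ln(V₂/V₁) = P₁V₁ ln(V₂/V₁).
P₁V₁ = (438 kPa)(10.7 L) = 4687 J.
W = 4687 × ln(2.32/10.7) = 4687 × -1.529
W_by_gas = -7164 J.

W ≈ -7160 J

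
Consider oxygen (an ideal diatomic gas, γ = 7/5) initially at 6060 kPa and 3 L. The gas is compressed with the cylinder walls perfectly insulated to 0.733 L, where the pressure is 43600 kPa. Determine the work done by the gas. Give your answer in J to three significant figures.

Adiabatic: W = (P₁V₁ − P₂V₂)/(γ − 1) with γ = 7/5.
P₁V₁ = 18180 J, P₂V₂ = 31959 J.
W = (18180 − 31959) / 0.4 = -34447 J.

W ≈ -34400 J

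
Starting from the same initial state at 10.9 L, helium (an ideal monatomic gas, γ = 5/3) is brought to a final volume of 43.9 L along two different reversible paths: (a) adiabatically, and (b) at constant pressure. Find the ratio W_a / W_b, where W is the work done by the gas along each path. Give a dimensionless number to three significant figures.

Path (a) adiabatic: W = P₁V₁(1 − (V₁/V₂)^(γ−1))/(γ−1) → W_a/(P₁V₁) = 0.9074.
Path (b) isobaric: W = P₁(V₂ − V₁) → W_b/(P₁V₁) = 3.028.
W_a / W_b = 0.9074 / 3.028 = 0.2997.

W_a / W_b ≈ 0.300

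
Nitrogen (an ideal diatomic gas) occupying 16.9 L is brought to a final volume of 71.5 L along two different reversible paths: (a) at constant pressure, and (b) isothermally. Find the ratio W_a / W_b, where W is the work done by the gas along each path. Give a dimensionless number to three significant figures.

Path (a) isobaric: W = P₁(V₂ − V₁) → W_a/(P₁V₁) = 3.231.
Path (b) isothermal: W = P₁V₁ ln(V₂/V₁) → W_b/(P₁V₁) = 1.442.
W_a / W_b = 3.231 / 1.442 = 2.24.

W_a / W_b ≈ 2.24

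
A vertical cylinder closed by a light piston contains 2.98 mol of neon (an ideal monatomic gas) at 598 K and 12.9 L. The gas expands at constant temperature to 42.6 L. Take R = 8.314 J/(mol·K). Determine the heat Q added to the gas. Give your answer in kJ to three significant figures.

Isothermal ⇒ ΔU = 0, so Q = W = nRT ln(V₂/V₁).
Q = (2.98)(8.314)(598) ln(42.6/12.9) = 14816 × 1.195 = 17699 J.

Q ≈ 17.7 kJ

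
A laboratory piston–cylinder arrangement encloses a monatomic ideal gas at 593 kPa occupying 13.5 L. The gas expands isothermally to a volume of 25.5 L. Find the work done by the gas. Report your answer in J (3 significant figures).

Isothermal: W = nRT ln(V₂/V₁) = P₁V₁ ln(V₂/V₁).
P₁V₁ = (593 kPa)(13.5 L) = 8006 J.
W = 8006 × ln(25.5/13.5) = 8006 × 0.636
W_by_gas = 5091 J.

W ≈ 5090 J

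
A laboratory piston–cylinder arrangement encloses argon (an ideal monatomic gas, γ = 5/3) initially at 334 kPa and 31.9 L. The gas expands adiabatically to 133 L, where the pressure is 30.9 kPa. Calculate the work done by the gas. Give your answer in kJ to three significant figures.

W ≈ 9.82 kJ

Adiabatic: W = (P₁V₁ − P₂V₂)/(γ − 1) with γ = 5/3.
P₁V₁ = 10655 J, P₂V₂ = 4110 J.
W = (10655 − 4110) / 0.6667 = 9817 J.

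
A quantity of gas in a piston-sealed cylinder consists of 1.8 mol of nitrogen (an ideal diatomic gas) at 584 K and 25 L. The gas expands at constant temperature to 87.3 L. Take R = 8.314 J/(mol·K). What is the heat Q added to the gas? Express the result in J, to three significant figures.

Isothermal ⇒ ΔU = 0, so Q = W = nRT ln(V₂/V₁).
Q = (1.8)(8.314)(584) ln(87.3/25) = 8740 × 1.25 = 10929 J.

Q ≈ 10900 J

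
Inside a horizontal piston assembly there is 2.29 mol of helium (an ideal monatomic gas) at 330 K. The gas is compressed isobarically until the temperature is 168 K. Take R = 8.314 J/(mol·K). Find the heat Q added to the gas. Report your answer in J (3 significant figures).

Q ≈ -7710 J

Isobaric: W = nRΔT = (2.29)(8.314)(-162) = -3084 J.
ΔU = nCᵥΔT with Cᵥ = 3R/2: ΔU = (2.29)(12.47)(-162) = -4626 J.
Q = ΔU + W = -4626 − 3084 = -7711 J.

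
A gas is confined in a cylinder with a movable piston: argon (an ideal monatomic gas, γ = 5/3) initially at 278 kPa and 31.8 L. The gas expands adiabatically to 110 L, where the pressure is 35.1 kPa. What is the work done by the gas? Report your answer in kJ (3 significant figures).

W ≈ 7.47 kJ

Adiabatic: W = (P₁V₁ − P₂V₂)/(γ − 1) with γ = 5/3.
P₁V₁ = 8840 J, P₂V₂ = 3861 J.
W = (8840 − 3861) / 0.6667 = 7469 J.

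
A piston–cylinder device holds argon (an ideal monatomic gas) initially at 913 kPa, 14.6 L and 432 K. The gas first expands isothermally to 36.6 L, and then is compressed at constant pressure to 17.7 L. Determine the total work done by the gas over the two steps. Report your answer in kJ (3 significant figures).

Step 1 (isothermal): W = P₁V₁ ln(V₂/V₁) = (13330) ln(36.6/14.6) = 12250 J.
After step 1: P = 364.2 kPa, V = 36.6 L, T = 432 K.
Step 2 (isobaric): W = PΔV = (364.2 kPa)(17.7 − 36.6 L) = -6883 J.
W_total = 12250 − 6883 = 5367 J.

W_total ≈ 5.37 kJ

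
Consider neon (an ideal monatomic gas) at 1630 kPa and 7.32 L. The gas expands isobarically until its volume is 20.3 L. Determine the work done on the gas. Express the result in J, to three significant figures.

W ≈ -21200 J

Isobaric: W = P ΔV.
W = (1630 kPa)(20.3 − 7.32 L) = (1630)(12.98) = 21157 J.
Work on gas = −W_by = -21157 J.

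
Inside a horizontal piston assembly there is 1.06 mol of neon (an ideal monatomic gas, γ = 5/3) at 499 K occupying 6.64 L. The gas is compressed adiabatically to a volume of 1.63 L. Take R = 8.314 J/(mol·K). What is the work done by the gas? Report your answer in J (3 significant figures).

W ≈ -10200 J

Adiabatic: TV^(γ−1) = const with γ = 5/3.
T₂ = T₁ (V₁/V₂)^(γ−1) = 499 × (6.64/1.63)^0.667 = 499 × 2.551 = 1273 K.
W_by = nCᵥ(T₁ − T₂) = (1.06)(12.47)(499 − 1273) = -10229 J.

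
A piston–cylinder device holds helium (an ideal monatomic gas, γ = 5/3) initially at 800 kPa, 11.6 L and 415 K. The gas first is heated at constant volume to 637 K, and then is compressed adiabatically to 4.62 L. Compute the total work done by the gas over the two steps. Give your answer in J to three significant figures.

Step 1 (isochoric): W = 0 (constant volume).
After step 1: P = 1228 kPa (V unchanged).
Step 2 (adiabatic): W = (P₁V₁ − P₂V₂)/(γ−1) = (14244 − 26314)/0.667 = -18104 J.
W_total = 0 − 18104 = -18104 J.

W_total ≈ -18100 J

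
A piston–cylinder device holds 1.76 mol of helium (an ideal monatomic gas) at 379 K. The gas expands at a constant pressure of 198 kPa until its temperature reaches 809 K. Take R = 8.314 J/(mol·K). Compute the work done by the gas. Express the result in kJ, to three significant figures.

Isobaric: W = P ΔV = nR ΔT.
W = (1.76)(8.314)(809 − 379) = 6292 J.

W ≈ 6.29 kJ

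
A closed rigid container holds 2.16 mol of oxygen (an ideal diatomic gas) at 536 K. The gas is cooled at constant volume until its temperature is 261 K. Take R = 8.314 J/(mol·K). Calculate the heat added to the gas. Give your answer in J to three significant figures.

Constant volume ⇒ W = 0, so Q = ΔU = nCᵥΔT with Cᵥ = 5R/2 = 20.79 J/(mol·K).
ΔU = (2.16)(20.79)(261 − 536) = -12346 J.

Q ≈ -12300 J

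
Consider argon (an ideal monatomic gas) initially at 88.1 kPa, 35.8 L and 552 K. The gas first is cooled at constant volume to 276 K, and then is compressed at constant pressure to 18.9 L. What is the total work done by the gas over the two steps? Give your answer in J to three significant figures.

W_total ≈ -744 J

Step 1 (isochoric): W = 0 (constant volume).
After step 1: P = 44.05 kPa (V unchanged).
Step 2 (isobaric): W = PΔV = (44.05 kPa)(18.9 − 35.8 L) = -744.4 J.
W_total = 0 − 744.4 = -744.4 J.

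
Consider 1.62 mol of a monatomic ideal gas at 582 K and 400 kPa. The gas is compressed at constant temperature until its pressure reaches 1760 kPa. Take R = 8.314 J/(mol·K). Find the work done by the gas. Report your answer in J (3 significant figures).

Isothermal process: W = nRT ln(V₂/V₁) = nRT ln(P₁/P₂).
W = (1.62)(8.314)(582) × ln(400/1760)
  = 7839 × ln(0.2273) = 7839 × -1.482
W_by_gas = -11614 J.

W ≈ -11600 J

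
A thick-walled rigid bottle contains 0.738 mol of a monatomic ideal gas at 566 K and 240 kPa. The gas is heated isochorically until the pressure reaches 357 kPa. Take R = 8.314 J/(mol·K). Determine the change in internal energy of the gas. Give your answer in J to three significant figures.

ΔU ≈ 2540 J

Constant volume ⇒ W = 0, so Q = ΔU = nCᵥΔT with Cᵥ = 3R/2 = 12.47 J/(mol·K).
At constant V, T₂/T₁ = P₂/P₁ ⇒ ΔT = T₁(P₂/P₁ − 1) = 566·(357/240 − 1) = 275.9 K.
ΔU = (0.738)(12.47)(275.9) = 2540 J.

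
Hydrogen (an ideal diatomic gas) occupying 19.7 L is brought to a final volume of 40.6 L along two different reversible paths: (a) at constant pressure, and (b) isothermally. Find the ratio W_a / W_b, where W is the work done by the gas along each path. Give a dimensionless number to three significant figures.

W_a / W_b ≈ 1.47

Path (a) isobaric: W = P₁(V₂ − V₁) → W_a/(P₁V₁) = 1.061.
Path (b) isothermal: W = P₁V₁ ln(V₂/V₁) → W_b/(P₁V₁) = 0.7231.
W_a / W_b = 1.061 / 0.7231 = 1.467.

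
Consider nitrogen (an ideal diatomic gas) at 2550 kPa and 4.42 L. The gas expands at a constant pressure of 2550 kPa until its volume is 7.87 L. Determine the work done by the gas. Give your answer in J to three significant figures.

Isobaric: W = P ΔV.
W = (2550 kPa)(7.87 − 4.42 L) = (2550)(3.45) = 8798 J.

W ≈ 8800 J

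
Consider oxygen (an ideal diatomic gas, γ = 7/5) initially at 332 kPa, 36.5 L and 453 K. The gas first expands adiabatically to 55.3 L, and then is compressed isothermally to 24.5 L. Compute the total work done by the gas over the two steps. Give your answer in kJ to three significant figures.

Step 1 (adiabatic): W = (P₁V₁ − P₂V₂)/(γ−1) = (12118 − 10263)/0.4 = 4638 J.
After step 1: P = 185.6 kPa, V = 55.3 L, T = 383.6 K.
Step 2 (isothermal): W = P₁V₁ ln(V₂/V₁) = (10263) ln(24.5/55.3) = -8355 J.
W_total = 4638 − 8355 = -3716 J.

W_total ≈ -3.72 kJ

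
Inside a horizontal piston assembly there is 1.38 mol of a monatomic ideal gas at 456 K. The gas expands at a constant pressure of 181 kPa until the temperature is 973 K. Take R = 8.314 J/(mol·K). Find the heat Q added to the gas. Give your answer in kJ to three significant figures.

Isobaric: W = nRΔT = (1.38)(8.314)(517) = 5932 J.
ΔU = nCᵥΔT with Cᵥ = 3R/2: ΔU = (1.38)(12.47)(517) = 8898 J.
Q = ΔU + W = 8898 + 5932 = 14829 J.

Q ≈ 14.8 kJ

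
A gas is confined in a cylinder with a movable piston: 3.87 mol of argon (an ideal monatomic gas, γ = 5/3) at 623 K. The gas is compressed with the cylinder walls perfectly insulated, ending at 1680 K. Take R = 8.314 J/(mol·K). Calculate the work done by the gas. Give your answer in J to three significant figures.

W ≈ -51000 J

Adiabatic ⇒ Q = 0, so W_by = −ΔU = nCᵥ(T₁ − T₂).
Cᵥ = 3R/2 = 12.47 J/(mol·K).
W = (3.87)(12.47)(623 − 1680) = -51014 J.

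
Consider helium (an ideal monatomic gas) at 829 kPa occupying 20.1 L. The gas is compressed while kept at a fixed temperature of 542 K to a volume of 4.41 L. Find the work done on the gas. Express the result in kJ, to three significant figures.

Isothermal: W = nRT ln(V₂/V₁) = P₁V₁ ln(V₂/V₁).
P₁V₁ = (829 kPa)(20.1 L) = 16663 J.
W = 16663 × ln(4.41/20.1) = 16663 × -1.517
W_by_gas = -25275 J; work on gas = −W_by = 25275 J.

W ≈ 25.3 kJ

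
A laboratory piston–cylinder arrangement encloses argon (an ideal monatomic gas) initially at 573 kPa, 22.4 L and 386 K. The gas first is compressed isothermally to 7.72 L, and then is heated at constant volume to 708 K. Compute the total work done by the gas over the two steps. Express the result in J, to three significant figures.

W_total ≈ -13700 J

Step 1 (isothermal): W = P₁V₁ ln(V₂/V₁) = (12835) ln(7.72/22.4) = -13673 J.
Step 2 (isochoric): W = 0 (constant volume).
W_total = -13673 + 0 = -13673 J.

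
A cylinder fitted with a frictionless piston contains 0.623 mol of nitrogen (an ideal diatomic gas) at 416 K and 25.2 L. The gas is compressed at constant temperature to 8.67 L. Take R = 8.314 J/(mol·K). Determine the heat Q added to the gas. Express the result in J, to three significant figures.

Q ≈ -2300 J

Isothermal ⇒ ΔU = 0, so Q = W = nRT ln(V₂/V₁).
Q = (0.623)(8.314)(416) ln(8.67/25.2) = 2155 × -1.067 = -2299 J.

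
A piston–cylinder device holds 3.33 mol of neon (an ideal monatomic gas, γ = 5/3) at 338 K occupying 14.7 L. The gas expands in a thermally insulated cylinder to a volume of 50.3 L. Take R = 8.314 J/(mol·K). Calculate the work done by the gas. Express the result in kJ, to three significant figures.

Adiabatic: TV^(γ−1) = const with γ = 5/3.
T₂ = T₁ (V₁/V₂)^(γ−1) = 338 × (14.7/50.3)^0.667 = 338 × 0.4404 = 148.9 K.
W_by = nCᵥ(T₁ − T₂) = (3.33)(12.47)(338 − 148.9) = 7855 J.

W ≈ 7.86 kJ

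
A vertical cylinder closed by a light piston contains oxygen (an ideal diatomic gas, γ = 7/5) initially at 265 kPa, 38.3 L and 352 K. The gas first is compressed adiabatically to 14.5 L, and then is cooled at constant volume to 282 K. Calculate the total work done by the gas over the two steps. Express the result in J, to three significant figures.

W_total ≈ -12000 J

Step 1 (adiabatic): W = (P₁V₁ − P₂V₂)/(γ−1) = (10150 − 14968)/0.4 = -12047 J.
Step 2 (isochoric): W = 0 (constant volume).
W_total = -12047 + 0 = -12047 J.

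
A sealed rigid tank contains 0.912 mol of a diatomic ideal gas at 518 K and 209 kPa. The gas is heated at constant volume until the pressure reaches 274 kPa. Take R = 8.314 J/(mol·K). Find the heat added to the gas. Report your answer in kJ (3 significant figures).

Constant volume ⇒ W = 0, so Q = ΔU = nCᵥΔT with Cᵥ = 5R/2 = 20.79 J/(mol·K).
At constant V, T₂/T₁ = P₂/P₁ ⇒ ΔT = T₁(P₂/P₁ − 1) = 518·(274/209 − 1) = 161.1 K.
ΔU = (0.912)(20.79)(161.1) = 3054 J.

Q ≈ 3.05 kJ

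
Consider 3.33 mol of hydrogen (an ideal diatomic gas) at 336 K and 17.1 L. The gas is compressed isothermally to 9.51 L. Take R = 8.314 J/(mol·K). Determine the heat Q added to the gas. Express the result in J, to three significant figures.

Isothermal ⇒ ΔU = 0, so Q = W = nRT ln(V₂/V₁).
Q = (3.33)(8.314)(336) ln(9.51/17.1) = 9302 × -0.5867 = -5458 J.

Q ≈ -5460 J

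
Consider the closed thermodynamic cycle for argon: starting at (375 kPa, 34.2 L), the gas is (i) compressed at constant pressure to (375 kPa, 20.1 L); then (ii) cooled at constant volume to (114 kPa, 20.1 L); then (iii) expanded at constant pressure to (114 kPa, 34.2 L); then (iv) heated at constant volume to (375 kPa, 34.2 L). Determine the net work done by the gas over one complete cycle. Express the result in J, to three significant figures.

Constant-volume legs do no work.
W(i) = (375)(20.1 − 34.2) = -5288 J; W(iii) = (114)(34.2 − 20.1) = 1607 J.
W_net = -5288 + 1607 = -3680 J (the counter-clockwise enclosed area).

W_net ≈ -3680 J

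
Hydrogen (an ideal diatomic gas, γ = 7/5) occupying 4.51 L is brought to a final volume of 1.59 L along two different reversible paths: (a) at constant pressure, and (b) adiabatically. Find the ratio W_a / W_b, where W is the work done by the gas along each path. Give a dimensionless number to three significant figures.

Path (a) isobaric: W = P₁(V₂ − V₁) → W_a/(P₁V₁) = -0.6475.
Path (b) adiabatic: W = P₁V₁(1 − (V₁/V₂)^(γ−1))/(γ−1) → W_b/(P₁V₁) = -1.294.
W_a / W_b = -0.6475 / -1.294 = 0.5005.

W_a / W_b ≈ 0.501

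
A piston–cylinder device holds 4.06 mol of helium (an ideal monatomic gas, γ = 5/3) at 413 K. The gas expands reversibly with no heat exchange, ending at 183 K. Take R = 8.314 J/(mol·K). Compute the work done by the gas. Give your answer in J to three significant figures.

W ≈ 11600 J

Adiabatic ⇒ Q = 0, so W_by = −ΔU = nCᵥ(T₁ − T₂).
Cᵥ = 3R/2 = 12.47 J/(mol·K).
W = (4.06)(12.47)(413 − 183) = 11645 J.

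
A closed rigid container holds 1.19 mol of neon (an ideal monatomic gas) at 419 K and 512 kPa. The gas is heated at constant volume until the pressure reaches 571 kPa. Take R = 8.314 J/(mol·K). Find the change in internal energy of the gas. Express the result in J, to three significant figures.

Constant volume ⇒ W = 0, so Q = ΔU = nCᵥΔT with Cᵥ = 3R/2 = 12.47 J/(mol·K).
At constant V, T₂/T₁ = P₂/P₁ ⇒ ΔT = T₁(P₂/P₁ − 1) = 419·(571/512 − 1) = 48.28 K.
ΔU = (1.19)(12.47)(48.28) = 716.5 J.

ΔU ≈ 717 J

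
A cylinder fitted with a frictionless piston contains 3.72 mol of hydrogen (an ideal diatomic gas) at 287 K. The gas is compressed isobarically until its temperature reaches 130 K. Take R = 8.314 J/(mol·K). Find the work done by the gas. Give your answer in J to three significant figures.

Isobaric: W = P ΔV = nR ΔT.
W = (3.72)(8.314)(130 − 287) = -4856 J.

W ≈ -4860 J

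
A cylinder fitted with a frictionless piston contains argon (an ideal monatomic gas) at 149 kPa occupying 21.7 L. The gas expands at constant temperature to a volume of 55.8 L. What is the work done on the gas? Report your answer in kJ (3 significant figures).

W ≈ -3.05 kJ

Isothermal: W = nRT ln(V₂/V₁) = P₁V₁ ln(V₂/V₁).
P₁V₁ = (149 kPa)(21.7 L) = 3233 J.
W = 3233 × ln(55.8/21.7) = 3233 × 0.9445
W_by_gas = 3054 J; work on gas = −W_by = -3054 J.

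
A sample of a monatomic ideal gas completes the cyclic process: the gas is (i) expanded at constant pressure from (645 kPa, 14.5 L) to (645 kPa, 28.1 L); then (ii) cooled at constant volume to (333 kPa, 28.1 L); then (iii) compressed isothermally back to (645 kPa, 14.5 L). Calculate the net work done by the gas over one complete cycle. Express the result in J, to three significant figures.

Leg (i): W = PΔV = (645)(28.1 − 14.5) = 8772 J.
Leg (ii): W = 0.
Leg (iii): W = PᵢVᵢ ln(V_f/Vᵢ) = (9357) ln(14.5/28.1) = -6191 J.
W_net = 8772 − 6191 = 2581 J.

W_net ≈ 2580 J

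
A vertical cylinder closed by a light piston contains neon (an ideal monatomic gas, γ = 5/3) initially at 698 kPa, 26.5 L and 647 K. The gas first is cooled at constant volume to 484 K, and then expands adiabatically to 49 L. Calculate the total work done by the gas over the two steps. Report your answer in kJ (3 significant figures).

Step 1 (isochoric): W = 0 (constant volume).
After step 1: P = 522.2 kPa (V unchanged).
Step 2 (adiabatic): W = (P₁V₁ − P₂V₂)/(γ−1) = (13837 − 9185)/0.667 = 6978 J.
W_total = 0 + 6978 = 6978 J.

W_total ≈ 6.98 kJ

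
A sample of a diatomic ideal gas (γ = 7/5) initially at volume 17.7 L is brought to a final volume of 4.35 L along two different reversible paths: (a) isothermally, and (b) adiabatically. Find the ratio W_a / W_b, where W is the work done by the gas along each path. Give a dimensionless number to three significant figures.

W_a / W_b ≈ 0.745

Path (a) isothermal: W = P₁V₁ ln(V₂/V₁) → W_a/(P₁V₁) = -1.403.
Path (b) adiabatic: W = P₁V₁(1 − (V₁/V₂)^(γ−1))/(γ−1) → W_b/(P₁V₁) = -1.883.
W_a / W_b = -1.403 / -1.883 = 0.7454.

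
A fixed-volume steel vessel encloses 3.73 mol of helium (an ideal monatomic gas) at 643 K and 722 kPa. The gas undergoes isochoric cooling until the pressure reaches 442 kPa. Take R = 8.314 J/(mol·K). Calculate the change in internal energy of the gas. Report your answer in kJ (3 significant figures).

Constant volume ⇒ W = 0, so Q = ΔU = nCᵥΔT with Cᵥ = 3R/2 = 12.47 J/(mol·K).
At constant V, T₂/T₁ = P₂/P₁ ⇒ ΔT = T₁(P₂/P₁ − 1) = 643·(442/722 − 1) = -249.4 K.
ΔU = (3.73)(12.47)(-249.4) = -11600 J.

ΔU ≈ -11.6 kJ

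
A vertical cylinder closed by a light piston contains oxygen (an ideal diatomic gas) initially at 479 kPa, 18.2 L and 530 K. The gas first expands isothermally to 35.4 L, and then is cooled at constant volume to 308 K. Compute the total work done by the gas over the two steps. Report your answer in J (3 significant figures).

W_total ≈ 5800 J

Step 1 (isothermal): W = P₁V₁ ln(V₂/V₁) = (8718) ln(35.4/18.2) = 5800 J.
Step 2 (isochoric): W = 0 (constant volume).
W_total = 5800 + 0 = 5800 J.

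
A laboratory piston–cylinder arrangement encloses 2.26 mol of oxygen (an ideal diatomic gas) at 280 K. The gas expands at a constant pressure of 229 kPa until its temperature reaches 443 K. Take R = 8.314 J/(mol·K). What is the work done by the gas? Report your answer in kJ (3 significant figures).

Isobaric: W = P ΔV = nR ΔT.
W = (2.26)(8.314)(443 − 280) = 3063 J.

W ≈ 3.06 kJ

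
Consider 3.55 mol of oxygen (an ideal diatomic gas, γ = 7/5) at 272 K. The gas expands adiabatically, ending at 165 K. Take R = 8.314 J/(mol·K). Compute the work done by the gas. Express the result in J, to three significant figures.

W ≈ 7900 J

Adiabatic ⇒ Q = 0, so W_by = −ΔU = nCᵥ(T₁ − T₂).
Cᵥ = 5R/2 = 20.79 J/(mol·K).
W = (3.55)(20.79)(272 − 165) = 7895 J.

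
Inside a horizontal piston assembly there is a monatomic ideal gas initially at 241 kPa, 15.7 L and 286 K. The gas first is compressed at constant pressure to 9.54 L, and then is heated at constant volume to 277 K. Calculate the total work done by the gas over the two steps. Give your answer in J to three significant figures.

Step 1 (isobaric): W = PΔV = (241 kPa)(9.54 − 15.7 L) = -1485 J.
Step 2 (isochoric): W = 0 (constant volume).
W_total = -1485 + 0 = -1485 J.

W_total ≈ -1480 J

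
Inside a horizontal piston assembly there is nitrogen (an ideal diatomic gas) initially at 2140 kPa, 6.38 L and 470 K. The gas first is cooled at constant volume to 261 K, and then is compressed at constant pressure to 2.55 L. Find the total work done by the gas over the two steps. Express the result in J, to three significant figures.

Step 1 (isochoric): W = 0 (constant volume).
After step 1: P = 1188 kPa (V unchanged).
Step 2 (isobaric): W = PΔV = (1188 kPa)(2.55 − 6.38 L) = -4552 J.
W_total = 0 − 4552 = -4552 J.

W_total ≈ -4550 J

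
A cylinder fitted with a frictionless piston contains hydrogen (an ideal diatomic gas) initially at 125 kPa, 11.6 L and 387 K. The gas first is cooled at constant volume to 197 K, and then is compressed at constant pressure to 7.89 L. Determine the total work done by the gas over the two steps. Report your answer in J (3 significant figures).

Step 1 (isochoric): W = 0 (constant volume).
After step 1: P = 63.63 kPa (V unchanged).
Step 2 (isobaric): W = PΔV = (63.63 kPa)(7.89 − 11.6 L) = -236.1 J.
W_total = 0 − 236.1 = -236.1 J.

W_total ≈ -236 J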